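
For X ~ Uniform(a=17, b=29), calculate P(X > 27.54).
0.121667

We have X ~ Uniform(a=17, b=29).

P(X > 27.54) = 1 - P(X ≤ 27.54)
                = 1 - F(27.54)
                = 1 - 0.878333
                = 0.121667

So there's approximately a 12.2% chance that X exceeds 27.54.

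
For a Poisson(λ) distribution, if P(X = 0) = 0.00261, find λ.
λ = 5.9484

For a Poisson(λ) distribution, the PMF at 0 is:
P(X = 0) = λ^0 e^(-λ) / 0! = e^(-λ)

Given P(X = 0) = 0.00261:
e^(-λ) = 0.00261
-λ = ln(0.00261)
λ = -ln(0.00261) = 5.9484

Verification: e^(-5.9484) = 0.00261 ✓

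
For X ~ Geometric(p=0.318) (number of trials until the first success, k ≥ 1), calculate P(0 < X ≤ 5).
0.852456

We have X ~ Geometric(p=0.318) (number of trials until the first success, k ≥ 1).

To find P(0 < X ≤ 5), we use:
P(0 < X ≤ 5) = P(X ≤ 5) - P(X ≤ 0)
                 = F(5) - F(0)
                 = 0.852456 - 0.000000
                 = 0.852456

So there's approximately a 85.2% chance that X falls in this range.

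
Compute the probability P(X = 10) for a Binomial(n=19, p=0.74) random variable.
0.024697

We have X ~ Binomial(n=19, p=0.74).

For a Binomial distribution, the PMF gives us the probability of each outcome.

Using the PMF formula:
P(X = 10) = 0.024697

Rounded to 4 decimal places: 0.0247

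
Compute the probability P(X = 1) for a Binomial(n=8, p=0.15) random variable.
0.384693

We have X ~ Binomial(n=8, p=0.15).

For a Binomial distribution, the PMF gives us the probability of each outcome.

Using the PMF formula:
P(X = 1) = 0.384693

Rounded to 4 decimal places: 0.3847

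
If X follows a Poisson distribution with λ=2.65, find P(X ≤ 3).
0.725083

We have X ~ Poisson(λ=2.65).

The CDF gives us P(X ≤ k).

Using the CDF:
P(X ≤ 3) = 0.725083

This means there's approximately a 72.5% chance that X is at most 3.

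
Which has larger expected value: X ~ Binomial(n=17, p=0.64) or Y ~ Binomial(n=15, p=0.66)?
X has larger mean (10.8800 > 9.9000)

Compute the expected value for each distribution:

X ~ Binomial(n=17, p=0.64):
E[X] = 10.8800

Y ~ Binomial(n=15, p=0.66):
E[Y] = 9.9000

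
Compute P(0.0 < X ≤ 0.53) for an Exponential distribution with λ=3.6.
0.851623

We have X ~ Exponential(λ=3.6).

To find P(0.0 < X ≤ 0.53), we use:
P(0.0 < X ≤ 0.53) = P(X ≤ 0.53) - P(X ≤ 0.0)
                 = F(0.53) - F(0.0)
                 = 0.851623 - 0.000000
                 = 0.851623

So there's approximately a 85.2% chance that X falls in this range.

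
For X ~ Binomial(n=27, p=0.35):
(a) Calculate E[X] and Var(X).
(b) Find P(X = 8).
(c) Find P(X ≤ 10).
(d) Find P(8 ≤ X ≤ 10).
(a) E[X] = 9.4500, Var(X) = 6.1425
(b) P(X = 8) = 0.139401
(c) P(X ≤ 10) = 0.669792
(d) P(8 ≤ X ≤ 10) = 0.451454

We have X ~ Binomial(n=27, p=0.35).

(a) Moments:
E[X] = 9.4500
Var(X) = 6.1425
σ = √Var(X) = 2.4784

(b) Point probability using PMF:
P(X = 8) = 0.139401

(c) Cumulative probability using CDF:
P(X ≤ 10) = F(10) = 0.669792

(d) Range probability:
P(8 ≤ X ≤ 10) = P(X ≤ 10) - P(X ≤ 7)
                   = F(10) - F(7)
                   = 0.669792 - 0.218338
                   = 0.451454

This means approximately 45.1% of outcomes fall in the interval [8, 10].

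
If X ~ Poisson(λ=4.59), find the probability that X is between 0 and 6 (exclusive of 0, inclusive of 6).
0.809197

We have X ~ Poisson(λ=4.59).

To find P(0 < X ≤ 6), we use:
P(0 < X ≤ 6) = P(X ≤ 6) - P(X ≤ 0)
                 = F(6) - F(0)
                 = 0.819350 - 0.010153
                 = 0.809197

So there's approximately a 80.9% chance that X falls in this range.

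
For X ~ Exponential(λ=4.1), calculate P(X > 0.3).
0.292293

We have X ~ Exponential(λ=4.1).

P(X > 0.3) = 1 - P(X ≤ 0.3)
                = 1 - F(0.3)
                = 1 - 0.707707
                = 0.292293

So there's approximately a 29.2% chance that X exceeds 0.3.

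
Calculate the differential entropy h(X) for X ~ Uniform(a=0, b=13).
2.5649 nats

We have X ~ Uniform(a=0, b=13).

The differential entropy measures the uncertainty or information content of the distribution.

For a Uniform distribution with a=0, b=13:
h(X) = 2.5649 nats

(In bits, this would be 3.7004 bits.)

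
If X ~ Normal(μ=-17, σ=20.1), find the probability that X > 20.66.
0.030491

We have X ~ Normal(μ=-17, σ=20.1).

P(X > 20.66) = 1 - P(X ≤ 20.66)
                = 1 - F(20.66)
                = 1 - 0.969509
                = 0.030491

So there's approximately a 3.0% chance that X exceeds 20.66.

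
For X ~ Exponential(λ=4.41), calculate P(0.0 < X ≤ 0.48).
0.879584

We have X ~ Exponential(λ=4.41).

To find P(0.0 < X ≤ 0.48), we use:
P(0.0 < X ≤ 0.48) = P(X ≤ 0.48) - P(X ≤ 0.0)
                 = F(0.48) - F(0.0)
                 = 0.879584 - 0.000000
                 = 0.879584

So there's approximately a 88.0% chance that X falls in this range.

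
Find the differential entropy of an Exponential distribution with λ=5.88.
-0.7716 nats

We have X ~ Exponential(λ=5.88).

The differential entropy measures the uncertainty or information content of the distribution.

For an Exponential distribution with λ=5.88:
h(X) = -0.7716 nats

(In bits, this would be -1.1131 bits.)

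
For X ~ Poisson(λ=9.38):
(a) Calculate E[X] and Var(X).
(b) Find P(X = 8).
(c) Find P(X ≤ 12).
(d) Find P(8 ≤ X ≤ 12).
(a) E[X] = 9.3800, Var(X) = 9.3800
(b) P(X = 8) = 0.125435
(c) P(X ≤ 12) = 0.846401
(d) P(8 ≤ X ≤ 12) = 0.565096

We have X ~ Poisson(λ=9.38).

(a) Moments:
E[X] = 9.3800
Var(X) = 9.3800
σ = √Var(X) = 3.0627

(b) Point probability using PMF:
P(X = 8) = 0.125435

(c) Cumulative probability using CDF:
P(X ≤ 12) = F(12) = 0.846401

(d) Range probability:
P(8 ≤ X ≤ 12) = P(X ≤ 12) - P(X ≤ 7)
                   = F(12) - F(7)
                   = 0.846401 - 0.281305
                   = 0.565096

This means approximately 56.5% of outcomes fall in the interval [8, 12].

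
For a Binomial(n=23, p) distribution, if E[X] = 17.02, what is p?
p = 0.74

For a Binomial(n, p) distribution:
E[X] = n × p

Given n = 23 and E[X] = 17.02:
17.02 = 23 × p
p = 17.02 / 23 = 0.74

Verification: Binomial(23, 0.74) has E[X] = 17.02 ✓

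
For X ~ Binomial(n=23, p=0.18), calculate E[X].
4.1400

We have X ~ Binomial(n=23, p=0.18).

For a Binomial distribution with n=23, p=0.18:
E[X] = 4.1400

This is the expected (average) value of X.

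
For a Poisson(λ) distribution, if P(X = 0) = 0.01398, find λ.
λ = 4.2701

For a Poisson(λ) distribution, the PMF at 0 is:
P(X = 0) = λ^0 e^(-λ) / 0! = e^(-λ)

Given P(X = 0) = 0.01398:
e^(-λ) = 0.01398
-λ = ln(0.01398)
λ = -ln(0.01398) = 4.2701

Verification: e^(-4.2701) = 0.01398 ✓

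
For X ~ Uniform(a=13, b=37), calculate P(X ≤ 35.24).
0.926667

We have X ~ Uniform(a=13, b=37).

The CDF gives us P(X ≤ k).

Using the CDF:
P(X ≤ 35.24) = 0.926667

This means there's approximately a 92.7% chance that X is at most 35.24.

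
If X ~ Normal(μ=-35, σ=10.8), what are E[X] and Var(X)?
E[X] = -35.0000, Var(X) = 116.6400

We have X ~ Normal(μ=-35, σ=10.8).

For a Normal distribution with μ=-35, σ=10.8:

Expected value:
E[X] = -35.0000

Variance:
Var(X) = 116.6400

Standard deviation:
σ = √Var(X) = 10.8000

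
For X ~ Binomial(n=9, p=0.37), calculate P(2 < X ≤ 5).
0.638025

We have X ~ Binomial(n=9, p=0.37).

To find P(2 < X ≤ 5), we use:
P(2 < X ≤ 5) = P(X ≤ 5) - P(X ≤ 2)
                 = F(5) - F(2)
                 = 0.930424 - 0.292398
                 = 0.638025

So there's approximately a 63.8% chance that X falls in this range.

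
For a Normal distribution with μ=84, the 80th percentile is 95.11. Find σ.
σ = 13.2007

For X ~ Normal(μ, σ), the p-th percentile satisfies x = μ + z_p × σ,
where z_p = Φ⁻¹(p) is the standard normal quantile.

Step 1: z_{0.8} = Φ⁻¹(0.8) = 0.8416

Step 2: Solve for σ:
95.11 = 84 + 0.8416 × σ
σ = (95.11 - 84) / 0.8416
σ = 11.11 / 0.8416
σ = 13.2007

Verification: μ + z × σ = 84 + 0.8416 × 13.2007 = 95.11 ✓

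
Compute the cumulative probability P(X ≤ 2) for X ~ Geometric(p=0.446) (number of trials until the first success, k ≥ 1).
0.693084

We have X ~ Geometric(p=0.446) (number of trials until the first success, k ≥ 1).

The CDF gives us P(X ≤ k).

Using the CDF:
P(X ≤ 2) = 0.693084

This means there's approximately a 69.3% chance that X is at most 2.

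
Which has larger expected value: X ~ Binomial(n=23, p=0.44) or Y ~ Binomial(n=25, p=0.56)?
Y has larger mean (14.0000 > 10.1200)

Compute the expected value for each distribution:

X ~ Binomial(n=23, p=0.44):
E[X] = 10.1200

Y ~ Binomial(n=25, p=0.56):
E[Y] = 14.0000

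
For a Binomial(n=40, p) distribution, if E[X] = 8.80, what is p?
p = 0.22

For a Binomial(n, p) distribution:
E[X] = n × p

Given n = 40 and E[X] = 8.80:
8.80 = 40 × p
p = 8.80 / 40 = 0.22

Verification: Binomial(40, 0.22) has E[X] = 8.80 ✓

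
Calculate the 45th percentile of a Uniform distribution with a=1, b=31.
14.5000

We have X ~ Uniform(a=1, b=31).

We want to find x such that P(X ≤ x) = 0.45.

This is the 45th percentile, which means 45% of values fall below this point.

Using the inverse CDF (quantile function):
x = F⁻¹(0.45) = 14.5000

Verification: P(X ≤ 14.5000) = 0.45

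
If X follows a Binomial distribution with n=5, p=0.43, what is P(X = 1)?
0.226954

We have X ~ Binomial(n=5, p=0.43).

For a Binomial distribution, the PMF gives us the probability of each outcome.

Using the PMF formula:
P(X = 1) = 0.226954

Rounded to 4 decimal places: 0.2270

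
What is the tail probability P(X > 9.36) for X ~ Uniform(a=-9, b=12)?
0.125714

We have X ~ Uniform(a=-9, b=12).

P(X > 9.36) = 1 - P(X ≤ 9.36)
                = 1 - F(9.36)
                = 1 - 0.874286
                = 0.125714

So there's approximately a 12.6% chance that X exceeds 9.36.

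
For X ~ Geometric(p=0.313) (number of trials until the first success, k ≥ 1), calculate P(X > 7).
0.072227

We have X ~ Geometric(p=0.313) (number of trials until the first success, k ≥ 1).

P(X > 7) = 1 - P(X ≤ 7)
                = 1 - F(7)
                = 1 - 0.927773
                = 0.072227

So there's approximately a 7.2% chance that X exceeds 7.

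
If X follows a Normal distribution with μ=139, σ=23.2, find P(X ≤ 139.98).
0.516847

We have X ~ Normal(μ=139, σ=23.2).

The CDF gives us P(X ≤ k).

Using the CDF:
P(X ≤ 139.98) = 0.516847

This means there's approximately a 51.7% chance that X is at most 139.98.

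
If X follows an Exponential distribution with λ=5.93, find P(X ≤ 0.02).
0.111837

We have X ~ Exponential(λ=5.93).

The CDF gives us P(X ≤ k).

Using the CDF:
P(X ≤ 0.02) = 0.111837

This means there's approximately a 11.2% chance that X is at most 0.02.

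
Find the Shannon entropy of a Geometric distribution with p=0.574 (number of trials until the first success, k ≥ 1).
1.1884 nats

We have X ~ Geometric(p=0.574) (number of trials until the first success, k ≥ 1).

The Shannon entropy measures the uncertainty or information content of the distribution.

For a Geometric distribution with p=0.574 (number of trials until the first success, k ≥ 1):
H(X) = 1.1884 nats

(In bits, this would be 1.7145 bits.)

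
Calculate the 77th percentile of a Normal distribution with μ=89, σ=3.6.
91.6598

We have X ~ Normal(μ=89, σ=3.6).

We want to find x such that P(X ≤ x) = 0.77.

This is the 77th percentile, which means 77% of values fall below this point.

Using the inverse CDF (quantile function):
x = F⁻¹(0.77) = 91.6598

Verification: P(X ≤ 91.6598) = 0.77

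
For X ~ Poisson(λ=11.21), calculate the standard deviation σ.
3.3481

We have X ~ Poisson(λ=11.21).

For a Poisson distribution with λ=11.21:
σ = √Var(X) = 3.3481

The standard deviation is the square root of the variance.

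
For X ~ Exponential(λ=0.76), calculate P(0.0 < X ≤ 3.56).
0.933170

We have X ~ Exponential(λ=0.76).

To find P(0.0 < X ≤ 3.56), we use:
P(0.0 < X ≤ 3.56) = P(X ≤ 3.56) - P(X ≤ 0.0)
                 = F(3.56) - F(0.0)
                 = 0.933170 - 0.000000
                 = 0.933170

So there's approximately a 93.3% chance that X falls in this range.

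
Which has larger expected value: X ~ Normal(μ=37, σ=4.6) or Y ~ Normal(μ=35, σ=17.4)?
X has larger mean (37.0000 > 35.0000)

Compute the expected value for each distribution:

X ~ Normal(μ=37, σ=4.6):
E[X] = 37.0000

Y ~ Normal(μ=35, σ=17.4):
E[Y] = 35.0000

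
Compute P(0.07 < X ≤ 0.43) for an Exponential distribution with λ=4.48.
0.585140

We have X ~ Exponential(λ=4.48).

To find P(0.07 < X ≤ 0.43), we use:
P(0.07 < X ≤ 0.43) = P(X ≤ 0.43) - P(X ≤ 0.07)
                 = F(0.43) - F(0.07)
                 = 0.854328 - 0.269189
                 = 0.585140

So there's approximately a 58.5% chance that X falls in this range.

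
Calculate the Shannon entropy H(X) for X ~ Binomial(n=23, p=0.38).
2.2627 nats

We have X ~ Binomial(n=23, p=0.38).

The Shannon entropy measures the uncertainty or information content of the distribution.

For a Binomial distribution with n=23, p=0.38:
H(X) = 2.2627 nats

(In bits, this would be 3.2644 bits.)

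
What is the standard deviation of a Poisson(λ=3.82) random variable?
1.9545

We have X ~ Poisson(λ=3.82).

For a Poisson distribution with λ=3.82:
σ = √Var(X) = 1.9545

The standard deviation is the square root of the variance.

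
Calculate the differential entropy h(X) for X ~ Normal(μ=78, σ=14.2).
4.0722 nats

We have X ~ Normal(μ=78, σ=14.2).

The differential entropy measures the uncertainty or information content of the distribution.

For a Normal distribution with μ=78, σ=14.2:
h(X) = 4.0722 nats

(In bits, this would be 5.8749 bits.)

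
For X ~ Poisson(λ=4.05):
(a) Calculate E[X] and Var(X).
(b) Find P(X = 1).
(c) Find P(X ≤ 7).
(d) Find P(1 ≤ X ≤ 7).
(a) E[X] = 4.0500, Var(X) = 4.0500
(b) P(X = 1) = 0.070561
(c) P(X ≤ 7) = 0.945833
(d) P(1 ≤ X ≤ 7) = 0.928411

We have X ~ Poisson(λ=4.05).

(a) Moments:
E[X] = 4.0500
Var(X) = 4.0500
σ = √Var(X) = 2.0125

(b) Point probability using PMF:
P(X = 1) = 0.070561

(c) Cumulative probability using CDF:
P(X ≤ 7) = F(7) = 0.945833

(d) Range probability:
P(1 ≤ X ≤ 7) = P(X ≤ 7) - P(X ≤ 0)
                   = F(7) - F(0)
                   = 0.945833 - 0.017422
                   = 0.928411

This means approximately 92.8% of outcomes fall in the interval [1, 7].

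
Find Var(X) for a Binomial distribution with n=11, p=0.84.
1.4784

We have X ~ Binomial(n=11, p=0.84).

For a Binomial distribution with n=11, p=0.84:
Var(X) = 1.4784

The variance measures the spread of the distribution around the mean.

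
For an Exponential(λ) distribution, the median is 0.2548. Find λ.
λ = 2.7204

For X ~ Exponential(λ), the CDF is F(x) = 1 - e^(-λx).
The median m satisfies F(m) = 0.5:
1 - e^(-λm) = 0.5
e^(-λm) = 0.5
λm = ln(2)
m = ln(2) / λ

Given m = 0.2548:
λ = ln(2) / 0.2548 = 0.693147 / 0.2548 = 2.7204

Verification: ln(2) / 2.7204 = 0.2548 ✓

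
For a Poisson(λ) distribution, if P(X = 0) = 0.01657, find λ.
λ = 4.1002

For a Poisson(λ) distribution, the PMF at 0 is:
P(X = 0) = λ^0 e^(-λ) / 0! = e^(-λ)

Given P(X = 0) = 0.01657:
e^(-λ) = 0.01657
-λ = ln(0.01657)
λ = -ln(0.01657) = 4.1002

Verification: e^(-4.1002) = 0.01657 ✓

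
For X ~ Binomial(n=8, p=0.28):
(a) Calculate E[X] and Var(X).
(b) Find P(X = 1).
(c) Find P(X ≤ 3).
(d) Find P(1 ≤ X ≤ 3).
(a) E[X] = 2.2400, Var(X) = 1.6128
(b) P(X = 1) = 0.224686
(c) P(X ≤ 3) = 0.840590
(d) P(1 ≤ X ≤ 3) = 0.768370

We have X ~ Binomial(n=8, p=0.28).

(a) Moments:
E[X] = 2.2400
Var(X) = 1.6128
σ = √Var(X) = 1.2700

(b) Point probability using PMF:
P(X = 1) = 0.224686

(c) Cumulative probability using CDF:
P(X ≤ 3) = F(3) = 0.840590

(d) Range probability:
P(1 ≤ X ≤ 3) = P(X ≤ 3) - P(X ≤ 0)
                   = F(3) - F(0)
                   = 0.840590 - 0.072220
                   = 0.768370

This means approximately 76.8% of outcomes fall in the interval [1, 3].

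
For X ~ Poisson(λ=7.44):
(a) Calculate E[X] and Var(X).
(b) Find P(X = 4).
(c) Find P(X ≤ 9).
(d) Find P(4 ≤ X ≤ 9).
(a) E[X] = 7.4400, Var(X) = 7.4400
(b) P(X = 4) = 0.074977
(c) P(X ≤ 9) = 0.783232
(d) P(4 ≤ X ≤ 9) = 0.721711

We have X ~ Poisson(λ=7.44).

(a) Moments:
E[X] = 7.4400
Var(X) = 7.4400
σ = √Var(X) = 2.7276

(b) Point probability using PMF:
P(X = 4) = 0.074977

(c) Cumulative probability using CDF:
P(X ≤ 9) = F(9) = 0.783232

(d) Range probability:
P(4 ≤ X ≤ 9) = P(X ≤ 9) - P(X ≤ 3)
                   = F(9) - F(3)
                   = 0.783232 - 0.061521
                   = 0.721711

This means approximately 72.2% of outcomes fall in the interval [4, 9].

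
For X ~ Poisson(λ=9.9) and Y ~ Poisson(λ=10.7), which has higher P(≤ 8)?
X has higher probability (P(X ≤ 8) = 0.3442 > P(Y ≤ 8) = 0.2597)

Compute P(≤ 8) for each distribution:

X ~ Poisson(λ=9.9):
P(X ≤ 8) = 0.3442

Y ~ Poisson(λ=10.7):
P(Y ≤ 8) = 0.2597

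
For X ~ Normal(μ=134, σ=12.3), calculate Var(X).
151.2900

We have X ~ Normal(μ=134, σ=12.3).

For a Normal distribution with μ=134, σ=12.3:
Var(X) = 151.2900

The variance measures the spread of the distribution around the mean.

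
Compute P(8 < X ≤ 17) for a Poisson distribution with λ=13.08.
0.789858

We have X ~ Poisson(λ=13.08).

To find P(8 < X ≤ 17), we use:
P(8 < X ≤ 17) = P(X ≤ 17) - P(X ≤ 8)
                 = F(17) - F(8)
                 = 0.886013 - 0.096155
                 = 0.789858

So there's approximately a 79.0% chance that X falls in this range.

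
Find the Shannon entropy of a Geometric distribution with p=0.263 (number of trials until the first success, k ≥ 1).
2.1908 nats

We have X ~ Geometric(p=0.263) (number of trials until the first success, k ≥ 1).

The Shannon entropy measures the uncertainty or information content of the distribution.

For a Geometric distribution with p=0.263 (number of trials until the first success, k ≥ 1):
H(X) = 2.1908 nats

(In bits, this would be 3.1606 bits.)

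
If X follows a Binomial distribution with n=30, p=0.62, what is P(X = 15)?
0.059332

We have X ~ Binomial(n=30, p=0.62).

For a Binomial distribution, the PMF gives us the probability of each outcome.

Using the PMF formula:
P(X = 15) = 0.059332

Rounded to 4 decimal places: 0.0593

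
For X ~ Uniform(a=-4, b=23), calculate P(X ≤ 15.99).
0.740370

We have X ~ Uniform(a=-4, b=23).

The CDF gives us P(X ≤ k).

Using the CDF:
P(X ≤ 15.99) = 0.740370

This means there's approximately a 74.0% chance that X is at most 15.99.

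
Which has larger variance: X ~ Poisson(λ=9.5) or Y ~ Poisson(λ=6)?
X has larger variance (9.5000 > 6.0000)

Compute the variance for each distribution:

X ~ Poisson(λ=9.5):
Var(X) = 9.5000

Y ~ Poisson(λ=6):
Var(Y) = 6.0000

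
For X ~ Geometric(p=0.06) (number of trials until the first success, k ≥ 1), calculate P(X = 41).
0.005050

We have X ~ Geometric(p=0.06) (number of trials until the first success, k ≥ 1).

For a Geometric distribution, the PMF gives us the probability of each outcome.

Using the PMF formula:
P(X = 41) = 0.005050

Rounded to 4 decimal places: 0.0050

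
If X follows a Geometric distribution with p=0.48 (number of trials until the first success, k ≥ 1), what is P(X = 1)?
0.480000

We have X ~ Geometric(p=0.48) (number of trials until the first success, k ≥ 1).

For a Geometric distribution, the PMF gives us the probability of each outcome.

Using the PMF formula:
P(X = 1) = 0.480000

Rounded to 4 decimal places: 0.4800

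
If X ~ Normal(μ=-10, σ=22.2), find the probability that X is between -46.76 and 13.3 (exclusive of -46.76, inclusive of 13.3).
0.804162

We have X ~ Normal(μ=-10, σ=22.2).

To find P(-46.76 < X ≤ 13.3), we use:
P(-46.76 < X ≤ 13.3) = P(X ≤ 13.3) - P(X ≤ -46.76)
                 = F(13.3) - F(-46.76)
                 = 0.853037 - 0.048876
                 = 0.804162

So there's approximately a 80.4% chance that X falls in this range.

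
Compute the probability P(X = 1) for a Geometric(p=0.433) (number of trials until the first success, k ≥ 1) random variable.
0.433000

We have X ~ Geometric(p=0.433) (number of trials until the first success, k ≥ 1).

For a Geometric distribution, the PMF gives us the probability of each outcome.

Using the PMF formula:
P(X = 1) = 0.433000

Rounded to 4 decimal places: 0.4330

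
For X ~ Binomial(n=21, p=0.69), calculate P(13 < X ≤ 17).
0.616116

We have X ~ Binomial(n=21, p=0.69).

To find P(13 < X ≤ 17), we use:
P(13 < X ≤ 17) = P(X ≤ 17) - P(X ≤ 13)
                 = F(17) - F(13)
                 = 0.928391 - 0.312275
                 = 0.616116

So there's approximately a 61.6% chance that X falls in this range.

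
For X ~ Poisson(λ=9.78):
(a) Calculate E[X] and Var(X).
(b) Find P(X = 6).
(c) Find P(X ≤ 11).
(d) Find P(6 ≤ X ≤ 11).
(a) E[X] = 9.7800, Var(X) = 9.7800
(b) P(X = 6) = 0.068754
(c) P(X ≤ 11) = 0.721503
(d) P(6 ≤ X ≤ 11) = 0.645622

We have X ~ Poisson(λ=9.78).

(a) Moments:
E[X] = 9.7800
Var(X) = 9.7800
σ = √Var(X) = 3.1273

(b) Point probability using PMF:
P(X = 6) = 0.068754

(c) Cumulative probability using CDF:
P(X ≤ 11) = F(11) = 0.721503

(d) Range probability:
P(6 ≤ X ≤ 11) = P(X ≤ 11) - P(X ≤ 5)
                   = F(11) - F(5)
                   = 0.721503 - 0.075881
                   = 0.645622

This means approximately 64.6% of outcomes fall in the interval [6, 11].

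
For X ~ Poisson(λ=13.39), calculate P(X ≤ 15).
0.728125

We have X ~ Poisson(λ=13.39).

The CDF gives us P(X ≤ k).

Using the CDF:
P(X ≤ 15) = 0.728125

This means there's approximately a 72.8% chance that X is at most 15.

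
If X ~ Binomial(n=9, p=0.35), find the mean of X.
3.1500

We have X ~ Binomial(n=9, p=0.35).

For a Binomial distribution with n=9, p=0.35:
E[X] = 3.1500

This is the expected (average) value of X.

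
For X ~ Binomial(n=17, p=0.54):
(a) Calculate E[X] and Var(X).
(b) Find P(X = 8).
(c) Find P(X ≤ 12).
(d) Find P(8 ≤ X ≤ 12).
(a) E[X] = 9.1800, Var(X) = 4.2228
(b) P(X = 8) = 0.162090
(c) P(X ≤ 12) = 0.949534
(d) P(8 ≤ X ≤ 12) = 0.742914

We have X ~ Binomial(n=17, p=0.54).

(a) Moments:
E[X] = 9.1800
Var(X) = 4.2228
σ = √Var(X) = 2.0549

(b) Point probability using PMF:
P(X = 8) = 0.162090

(c) Cumulative probability using CDF:
P(X ≤ 12) = F(12) = 0.949534

(d) Range probability:
P(8 ≤ X ≤ 12) = P(X ≤ 12) - P(X ≤ 7)
                   = F(12) - F(7)
                   = 0.949534 - 0.206620
                   = 0.742914

This means approximately 74.3% of outcomes fall in the interval [8, 12].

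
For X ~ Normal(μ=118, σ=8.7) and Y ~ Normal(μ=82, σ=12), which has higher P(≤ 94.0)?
Y has higher probability (P(Y ≤ 94.0) = 0.8413 > P(X ≤ 94.0) = 0.0029)

Compute P(≤ 94.0) for each distribution:

X ~ Normal(μ=118, σ=8.7):
P(X ≤ 94.0) = 0.0029

Y ~ Normal(μ=82, σ=12):
P(Y ≤ 94.0) = 0.8413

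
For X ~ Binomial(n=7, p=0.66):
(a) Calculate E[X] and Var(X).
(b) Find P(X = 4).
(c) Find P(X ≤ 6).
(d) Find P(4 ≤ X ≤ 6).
(a) E[X] = 4.6200, Var(X) = 1.5708
(b) P(X = 4) = 0.261024
(c) P(X ≤ 6) = 0.945448
(d) P(4 ≤ X ≤ 6) = 0.761757

We have X ~ Binomial(n=7, p=0.66).

(a) Moments:
E[X] = 4.6200
Var(X) = 1.5708
σ = √Var(X) = 1.2533

(b) Point probability using PMF:
P(X = 4) = 0.261024

(c) Cumulative probability using CDF:
P(X ≤ 6) = F(6) = 0.945448

(d) Range probability:
P(4 ≤ X ≤ 6) = P(X ≤ 6) - P(X ≤ 3)
                   = F(6) - F(3)
                   = 0.945448 - 0.183692
                   = 0.761757

This means approximately 76.2% of outcomes fall in the interval [4, 6].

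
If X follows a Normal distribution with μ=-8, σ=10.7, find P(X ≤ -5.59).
0.589101

We have X ~ Normal(μ=-8, σ=10.7).

The CDF gives us P(X ≤ k).

Using the CDF:
P(X ≤ -5.59) = 0.589101

This means there's approximately a 58.9% chance that X is at most -5.59.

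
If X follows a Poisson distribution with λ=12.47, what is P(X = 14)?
0.096843

We have X ~ Poisson(λ=12.47).

For a Poisson distribution, the PMF gives us the probability of each outcome.

Using the PMF formula:
P(X = 14) = 0.096843

Rounded to 4 decimal places: 0.0968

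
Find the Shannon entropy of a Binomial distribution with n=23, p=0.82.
2.0173 nats

We have X ~ Binomial(n=23, p=0.82).

The Shannon entropy measures the uncertainty or information content of the distribution.

For a Binomial distribution with n=23, p=0.82:
H(X) = 2.0173 nats

(In bits, this would be 2.9103 bits.)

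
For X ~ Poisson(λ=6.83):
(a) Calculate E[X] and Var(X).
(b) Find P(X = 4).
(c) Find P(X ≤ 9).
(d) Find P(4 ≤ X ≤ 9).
(a) E[X] = 6.8300, Var(X) = 6.8300
(b) P(X = 4) = 0.098003
(c) P(X ≤ 9) = 0.847308
(d) P(4 ≤ X ≤ 9) = 0.756239

We have X ~ Poisson(λ=6.83).

(a) Moments:
E[X] = 6.8300
Var(X) = 6.8300
σ = √Var(X) = 2.6134

(b) Point probability using PMF:
P(X = 4) = 0.098003

(c) Cumulative probability using CDF:
P(X ≤ 9) = F(9) = 0.847308

(d) Range probability:
P(4 ≤ X ≤ 9) = P(X ≤ 9) - P(X ≤ 3)
                   = F(9) - F(3)
                   = 0.847308 - 0.091069
                   = 0.756239

This means approximately 75.6% of outcomes fall in the interval [4, 9].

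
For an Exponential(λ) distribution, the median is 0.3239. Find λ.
λ = 2.1400

For X ~ Exponential(λ), the CDF is F(x) = 1 - e^(-λx).
The median m satisfies F(m) = 0.5:
1 - e^(-λm) = 0.5
e^(-λm) = 0.5
λm = ln(2)
m = ln(2) / λ

Given m = 0.3239:
λ = ln(2) / 0.3239 = 0.693147 / 0.3239 = 2.1400

Verification: ln(2) / 2.1400 = 0.3239 ✓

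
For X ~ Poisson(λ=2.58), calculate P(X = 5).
0.072183

We have X ~ Poisson(λ=2.58).

For a Poisson distribution, the PMF gives us the probability of each outcome.

Using the PMF formula:
P(X = 5) = 0.072183

Rounded to 4 decimal places: 0.0722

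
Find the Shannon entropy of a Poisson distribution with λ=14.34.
2.7444 nats

We have X ~ Poisson(λ=14.34).

The Shannon entropy measures the uncertainty or information content of the distribution.

For a Poisson distribution with λ=14.34:
H(X) = 2.7444 nats

(In bits, this would be 3.9594 bits.)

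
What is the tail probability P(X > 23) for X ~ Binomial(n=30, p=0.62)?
0.028843

We have X ~ Binomial(n=30, p=0.62).

P(X > 23) = 1 - P(X ≤ 23)
                = 1 - F(23)
                = 1 - 0.971157
                = 0.028843

So there's approximately a 2.9% chance that X exceeds 23.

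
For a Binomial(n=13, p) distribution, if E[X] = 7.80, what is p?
p = 0.6

For a Binomial(n, p) distribution:
E[X] = n × p

Given n = 13 and E[X] = 7.80:
7.80 = 13 × p
p = 7.80 / 13 = 0.6

Verification: Binomial(13, 0.6) has E[X] = 7.80 ✓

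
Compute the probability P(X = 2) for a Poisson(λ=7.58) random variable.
0.014668

We have X ~ Poisson(λ=7.58).

For a Poisson distribution, the PMF gives us the probability of each outcome.

Using the PMF formula:
P(X = 2) = 0.014668

Rounded to 4 decimal places: 0.0147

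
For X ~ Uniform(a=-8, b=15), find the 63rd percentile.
6.4900

We have X ~ Uniform(a=-8, b=15).

We want to find x such that P(X ≤ x) = 0.63.

This is the 63rd percentile, which means 63% of values fall below this point.

Using the inverse CDF (quantile function):
x = F⁻¹(0.63) = 6.4900

Verification: P(X ≤ 6.4900) = 0.63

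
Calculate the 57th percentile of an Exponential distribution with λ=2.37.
0.3561

We have X ~ Exponential(λ=2.37).

We want to find x such that P(X ≤ x) = 0.57.

This is the 57th percentile, which means 57% of values fall below this point.

Using the inverse CDF (quantile function):
x = F⁻¹(0.57) = 0.3561

Verification: P(X ≤ 0.3561) = 0.57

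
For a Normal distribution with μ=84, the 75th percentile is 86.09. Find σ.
σ = 3.0986

For X ~ Normal(μ, σ), the p-th percentile satisfies x = μ + z_p × σ,
where z_p = Φ⁻¹(p) is the standard normal quantile.

Step 1: z_{0.75} = Φ⁻¹(0.75) = 0.6745

Step 2: Solve for σ:
86.09 = 84 + 0.6745 × σ
σ = (86.09 - 84) / 0.6745
σ = 2.09 / 0.6745
σ = 3.0986

Verification: μ + z × σ = 84 + 0.6745 × 3.0986 = 86.09 ✓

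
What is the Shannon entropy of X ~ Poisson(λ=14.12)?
2.7366 nats

We have X ~ Poisson(λ=14.12).

The Shannon entropy measures the uncertainty or information content of the distribution.

For a Poisson distribution with λ=14.12:
H(X) = 2.7366 nats

(In bits, this would be 3.9481 bits.)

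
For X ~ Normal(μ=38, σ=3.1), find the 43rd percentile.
37.4532

We have X ~ Normal(μ=38, σ=3.1).

We want to find x such that P(X ≤ x) = 0.43.

This is the 43rd percentile, which means 43% of values fall below this point.

Using the inverse CDF (quantile function):
x = F⁻¹(0.43) = 37.4532

Verification: P(X ≤ 37.4532) = 0.43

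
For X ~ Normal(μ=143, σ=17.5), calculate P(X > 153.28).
0.278458

We have X ~ Normal(μ=143, σ=17.5).

P(X > 153.28) = 1 - P(X ≤ 153.28)
                = 1 - F(153.28)
                = 1 - 0.721542
                = 0.278458

So there's approximately a 27.8% chance that X exceeds 153.28.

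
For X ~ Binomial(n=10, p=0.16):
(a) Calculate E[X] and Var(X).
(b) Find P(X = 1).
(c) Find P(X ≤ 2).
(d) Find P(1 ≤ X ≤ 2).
(a) E[X] = 1.6000, Var(X) = 1.3440
(b) P(X = 1) = 0.333145
(c) P(X ≤ 2) = 0.793599
(d) P(1 ≤ X ≤ 2) = 0.618698

We have X ~ Binomial(n=10, p=0.16).

(a) Moments:
E[X] = 1.6000
Var(X) = 1.3440
σ = √Var(X) = 1.1593

(b) Point probability using PMF:
P(X = 1) = 0.333145

(c) Cumulative probability using CDF:
P(X ≤ 2) = F(2) = 0.793599

(d) Range probability:
P(1 ≤ X ≤ 2) = P(X ≤ 2) - P(X ≤ 0)
                   = F(2) - F(0)
                   = 0.793599 - 0.174901
                   = 0.618698

This means approximately 61.9% of outcomes fall in the interval [1, 2].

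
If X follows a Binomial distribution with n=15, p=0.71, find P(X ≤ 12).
0.855260

We have X ~ Binomial(n=15, p=0.71).

The CDF gives us P(X ≤ k).

Using the CDF:
P(X ≤ 12) = 0.855260

This means there's approximately a 85.5% chance that X is at most 12.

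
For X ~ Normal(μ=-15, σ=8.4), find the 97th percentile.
0.7987

We have X ~ Normal(μ=-15, σ=8.4).

We want to find x such that P(X ≤ x) = 0.97.

This is the 97th percentile, which means 97% of values fall below this point.

Using the inverse CDF (quantile function):
x = F⁻¹(0.97) = 0.7987

Verification: P(X ≤ 0.7987) = 0.97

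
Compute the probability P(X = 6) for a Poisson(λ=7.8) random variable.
0.128156

We have X ~ Poisson(λ=7.8).

For a Poisson distribution, the PMF gives us the probability of each outcome.

Using the PMF formula:
P(X = 6) = 0.128156

Rounded to 4 decimal places: 0.1282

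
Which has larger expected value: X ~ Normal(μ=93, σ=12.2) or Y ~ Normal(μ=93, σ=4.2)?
They have equal mean (93.0000)

Compute the expected value for each distribution:

X ~ Normal(μ=93, σ=12.2):
E[X] = 93.0000

Y ~ Normal(μ=93, σ=4.2):
E[Y] = 93.0000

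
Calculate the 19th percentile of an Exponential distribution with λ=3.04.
0.0693

We have X ~ Exponential(λ=3.04).

We want to find x such that P(X ≤ x) = 0.19.

This is the 19th percentile, which means 19% of values fall below this point.

Using the inverse CDF (quantile function):
x = F⁻¹(0.19) = 0.0693

Verification: P(X ≤ 0.0693) = 0.19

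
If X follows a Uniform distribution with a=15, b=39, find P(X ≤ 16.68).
0.070000

We have X ~ Uniform(a=15, b=39).

The CDF gives us P(X ≤ k).

Using the CDF:
P(X ≤ 16.68) = 0.070000

This means there's approximately a 7.0% chance that X is at most 16.68.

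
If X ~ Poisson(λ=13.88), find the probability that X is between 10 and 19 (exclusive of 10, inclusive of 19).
0.744521

We have X ~ Poisson(λ=13.88).

To find P(10 < X ≤ 19), we use:
P(10 < X ≤ 19) = P(X ≤ 19) - P(X ≤ 10)
                 = F(19) - F(10)
                 = 0.928293 - 0.183772
                 = 0.744521

So there's approximately a 74.5% chance that X falls in this range.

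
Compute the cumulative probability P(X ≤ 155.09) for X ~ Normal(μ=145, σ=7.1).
0.922360

We have X ~ Normal(μ=145, σ=7.1).

The CDF gives us P(X ≤ k).

Using the CDF:
P(X ≤ 155.09) = 0.922360

This means there's approximately a 92.2% chance that X is at most 155.09.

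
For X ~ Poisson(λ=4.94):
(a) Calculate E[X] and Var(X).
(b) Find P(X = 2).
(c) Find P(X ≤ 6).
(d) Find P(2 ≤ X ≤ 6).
(a) E[X] = 4.9400, Var(X) = 4.9400
(b) P(X = 2) = 0.087299
(c) P(X ≤ 6) = 0.770903
(d) P(2 ≤ X ≤ 6) = 0.728405

We have X ~ Poisson(λ=4.94).

(a) Moments:
E[X] = 4.9400
Var(X) = 4.9400
σ = √Var(X) = 2.2226

(b) Point probability using PMF:
P(X = 2) = 0.087299

(c) Cumulative probability using CDF:
P(X ≤ 6) = F(6) = 0.770903

(d) Range probability:
P(2 ≤ X ≤ 6) = P(X ≤ 6) - P(X ≤ 1)
                   = F(6) - F(1)
                   = 0.770903 - 0.042498
                   = 0.728405

This means approximately 72.8% of outcomes fall in the interval [2, 6].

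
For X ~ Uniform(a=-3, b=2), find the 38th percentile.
-1.1000

We have X ~ Uniform(a=-3, b=2).

We want to find x such that P(X ≤ x) = 0.38.

This is the 38th percentile, which means 38% of values fall below this point.

Using the inverse CDF (quantile function):
x = F⁻¹(0.38) = -1.1000

Verification: P(X ≤ -1.1000) = 0.38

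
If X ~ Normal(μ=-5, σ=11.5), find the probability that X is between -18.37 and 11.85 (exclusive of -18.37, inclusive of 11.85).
0.806075

We have X ~ Normal(μ=-5, σ=11.5).

To find P(-18.37 < X ≤ 11.85), we use:
P(-18.37 < X ≤ 11.85) = P(X ≤ 11.85) - P(X ≤ -18.37)
                 = F(11.85) - F(-18.37)
                 = 0.928569 - 0.122494
                 = 0.806075

So there's approximately a 80.6% chance that X falls in this range.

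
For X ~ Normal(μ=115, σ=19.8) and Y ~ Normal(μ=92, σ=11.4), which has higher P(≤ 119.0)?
Y has higher probability (P(Y ≤ 119.0) = 0.9911 > P(X ≤ 119.0) = 0.5800)

Compute P(≤ 119.0) for each distribution:

X ~ Normal(μ=115, σ=19.8):
P(X ≤ 119.0) = 0.5800

Y ~ Normal(μ=92, σ=11.4):
P(Y ≤ 119.0) = 0.9911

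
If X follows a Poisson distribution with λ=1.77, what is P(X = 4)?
0.069660

We have X ~ Poisson(λ=1.77).

For a Poisson distribution, the PMF gives us the probability of each outcome.

Using the PMF formula:
P(X = 4) = 0.069660

Rounded to 4 decimal places: 0.0697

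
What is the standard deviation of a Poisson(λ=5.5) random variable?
2.3452

We have X ~ Poisson(λ=5.5).

For a Poisson distribution with λ=5.5:
σ = √Var(X) = 2.3452

The standard deviation is the square root of the variance.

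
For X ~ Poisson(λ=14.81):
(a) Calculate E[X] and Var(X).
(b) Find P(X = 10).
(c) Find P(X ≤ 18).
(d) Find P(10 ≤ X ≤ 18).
(a) E[X] = 14.8100, Var(X) = 14.8100
(b) P(X = 10) = 0.051747
(c) P(X ≤ 18) = 0.832630
(d) P(10 ≤ X ≤ 18) = 0.756381

We have X ~ Poisson(λ=14.81).

(a) Moments:
E[X] = 14.8100
Var(X) = 14.8100
σ = √Var(X) = 3.8484

(b) Point probability using PMF:
P(X = 10) = 0.051747

(c) Cumulative probability using CDF:
P(X ≤ 18) = F(18) = 0.832630

(d) Range probability:
P(10 ≤ X ≤ 18) = P(X ≤ 18) - P(X ≤ 9)
                   = F(18) - F(9)
                   = 0.832630 - 0.076249
                   = 0.756381

This means approximately 75.6% of outcomes fall in the interval [10, 18].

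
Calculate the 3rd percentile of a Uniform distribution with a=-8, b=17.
-7.2500

We have X ~ Uniform(a=-8, b=17).

We want to find x such that P(X ≤ x) = 0.03.

This is the 3rd percentile, which means 3% of values fall below this point.

Using the inverse CDF (quantile function):
x = F⁻¹(0.03) = -7.2500

Verification: P(X ≤ -7.2500) = 0.03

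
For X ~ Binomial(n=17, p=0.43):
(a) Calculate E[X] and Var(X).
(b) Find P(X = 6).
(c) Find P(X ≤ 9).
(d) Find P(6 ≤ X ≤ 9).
(a) E[X] = 7.3100, Var(X) = 4.1667
(b) P(X = 6) = 0.161441
(c) P(X ≤ 9) = 0.858112
(d) P(6 ≤ X ≤ 9) = 0.669439

We have X ~ Binomial(n=17, p=0.43).

(a) Moments:
E[X] = 7.3100
Var(X) = 4.1667
σ = √Var(X) = 2.0412

(b) Point probability using PMF:
P(X = 6) = 0.161441

(c) Cumulative probability using CDF:
P(X ≤ 9) = F(9) = 0.858112

(d) Range probability:
P(6 ≤ X ≤ 9) = P(X ≤ 9) - P(X ≤ 5)
                   = F(9) - F(5)
                   = 0.858112 - 0.188673
                   = 0.669439

This means approximately 66.9% of outcomes fall in the interval [6, 9].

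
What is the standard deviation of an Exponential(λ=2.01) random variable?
0.4975

We have X ~ Exponential(λ=2.01).

For an Exponential distribution with λ=2.01:
σ = √Var(X) = 0.4975

The standard deviation is the square root of the variance.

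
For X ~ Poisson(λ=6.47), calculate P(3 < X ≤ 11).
0.853168

We have X ~ Poisson(λ=6.47).

To find P(3 < X ≤ 11), we use:
P(3 < X ≤ 11) = P(X ≤ 11) - P(X ≤ 3)
                 = F(11) - F(3)
                 = 0.967099 - 0.113931
                 = 0.853168

So there's approximately a 85.3% chance that X falls in this range.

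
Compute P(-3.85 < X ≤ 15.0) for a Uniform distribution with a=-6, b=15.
0.897619

We have X ~ Uniform(a=-6, b=15).

To find P(-3.85 < X ≤ 15.0), we use:
P(-3.85 < X ≤ 15.0) = P(X ≤ 15.0) - P(X ≤ -3.85)
                 = F(15.0) - F(-3.85)
                 = 1.000000 - 0.102381
                 = 0.897619

So there's approximately a 89.8% chance that X falls in this range.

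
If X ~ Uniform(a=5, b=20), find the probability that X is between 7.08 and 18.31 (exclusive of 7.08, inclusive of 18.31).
0.748667

We have X ~ Uniform(a=5, b=20).

To find P(7.08 < X ≤ 18.31), we use:
P(7.08 < X ≤ 18.31) = P(X ≤ 18.31) - P(X ≤ 7.08)
                 = F(18.31) - F(7.08)
                 = 0.887333 - 0.138667
                 = 0.748667

So there's approximately a 74.9% chance that X falls in this range.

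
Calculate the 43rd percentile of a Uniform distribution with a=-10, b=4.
-3.9800

We have X ~ Uniform(a=-10, b=4).

We want to find x such that P(X ≤ x) = 0.43.

This is the 43rd percentile, which means 43% of values fall below this point.

Using the inverse CDF (quantile function):
x = F⁻¹(0.43) = -3.9800

Verification: P(X ≤ -3.9800) = 0.43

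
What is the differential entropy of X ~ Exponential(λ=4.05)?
-0.3987 nats

We have X ~ Exponential(λ=4.05).

The differential entropy measures the uncertainty or information content of the distribution.

For an Exponential distribution with λ=4.05:
h(X) = -0.3987 nats

(In bits, this would be -0.5752 bits.)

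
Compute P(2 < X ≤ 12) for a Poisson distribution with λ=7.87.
0.927037

We have X ~ Poisson(λ=7.87).

To find P(2 < X ≤ 12), we use:
P(2 < X ≤ 12) = P(X ≤ 12) - P(X ≤ 2)
                 = F(12) - F(2)
                 = 0.942257 - 0.015220
                 = 0.927037

So there's approximately a 92.7% chance that X falls in this range.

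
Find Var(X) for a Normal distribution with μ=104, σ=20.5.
420.2500

We have X ~ Normal(μ=104, σ=20.5).

For a Normal distribution with μ=104, σ=20.5:
Var(X) = 420.2500

The variance measures the spread of the distribution around the mean.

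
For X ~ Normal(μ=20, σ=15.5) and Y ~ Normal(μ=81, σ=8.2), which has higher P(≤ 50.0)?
X has higher probability (P(X ≤ 50.0) = 0.9735 > P(Y ≤ 50.0) = 0.0001)

Compute P(≤ 50.0) for each distribution:

X ~ Normal(μ=20, σ=15.5):
P(X ≤ 50.0) = 0.9735

Y ~ Normal(μ=81, σ=8.2):
P(Y ≤ 50.0) = 0.0001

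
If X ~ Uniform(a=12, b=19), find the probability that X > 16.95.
0.292857

We have X ~ Uniform(a=12, b=19).

P(X > 16.95) = 1 - P(X ≤ 16.95)
                = 1 - F(16.95)
                = 1 - 0.707143
                = 0.292857

So there's approximately a 29.3% chance that X exceeds 16.95.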